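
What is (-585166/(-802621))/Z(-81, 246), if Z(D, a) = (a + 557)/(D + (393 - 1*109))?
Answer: 118788698/644504663 ≈ 0.18431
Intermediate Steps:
Z(D, a) = (557 + a)/(284 + D) (Z(D, a) = (557 + a)/(D + (393 - 109)) = (557 + a)/(D + 284) = (557 + a)/(284 + D))
(-585166/(-802621))/Z(-81, 246) = (-585166/(-802621))/(((557 + 246)/(284 - 81))) = (-585166*(-1/802621))/((803/203)) = 585166/(802621*(((1/203)*803))) = 585166/(802621*(803/203)) = (585166/802621)*(203/803) = 118788698/644504663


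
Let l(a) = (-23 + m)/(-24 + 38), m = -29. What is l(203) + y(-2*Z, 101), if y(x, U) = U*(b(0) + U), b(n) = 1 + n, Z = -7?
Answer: 72088/7 ≈ 10298.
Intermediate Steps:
l(a) = -26/7 (l(a) = (-23 - 29)/(-24 + 38) = -52/14 = -52*1/14 = -26/7)
y(x, U) = U*(1 + U) (y(x, U) = U*((1 + 0) + U) = U*(1 + U))
l(203) + y(-2*Z, 101) = -26/7 + 101*(1 + 101) = -26/7 + 101*102 = -26/7 + 10302 = 72088/7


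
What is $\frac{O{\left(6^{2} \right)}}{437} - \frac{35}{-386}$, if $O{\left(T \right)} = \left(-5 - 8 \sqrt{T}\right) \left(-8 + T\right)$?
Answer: $- \frac{557529}{168682} \approx -3.3052$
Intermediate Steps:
$O{\left(T \right)} = \left(-8 + T\right) \left(-5 - 8 \sqrt{T}\right)$
$\frac{O{\left(6^{2} \right)}}{437} - \frac{35}{-386} = \frac{40 - 8 \left(6^{2}\right)^{\frac{3}{2}} - 5 \cdot 6^{2} + 64 \sqrt{6^{2}}}{437} - \frac{35}{-386} = \left(40 - 8 \cdot 36^{\frac{3}{2}} - 180 + 64 \sqrt{36}\right) \frac{1}{437} - - \frac{35}{386} = \left(40 - 1728 - 180 + 64 \cdot 6\right) \frac{1}{437} + \frac{35}{386} = \left(40 - 1728 - 180 + 384\right) \frac{1}{437} + \frac{35}{386} = \left(-1484\right) \frac{1}{437} + \frac{35}{386} = - \frac{1484}{437} + \frac{35}{386} = - \frac{557529}{168682}$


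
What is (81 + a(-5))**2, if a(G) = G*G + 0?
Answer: 11236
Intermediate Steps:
a(G) = G**2 (a(G) = G**2 + 0 = G**2)
(81 + a(-5))**2 = (81 + (-5)**2)**2 = (81 + 25)**2 = 106**2 = 11236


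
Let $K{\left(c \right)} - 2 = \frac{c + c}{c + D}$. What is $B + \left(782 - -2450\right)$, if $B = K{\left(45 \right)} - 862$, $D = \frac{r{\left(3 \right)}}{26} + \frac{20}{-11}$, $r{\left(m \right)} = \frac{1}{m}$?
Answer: $\frac{87985912}{37061} \approx 2374.1$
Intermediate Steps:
$D = - \frac{1549}{858}$ ($D = \frac{1}{3 \cdot 26} + \frac{20}{-11} = \frac{1}{3} \cdot \frac{1}{26} + 20 \left(- \frac{1}{11}\right) = \frac{1}{78} - \frac{20}{11} = - \frac{1549}{858} \approx -1.8054$)
$K{\left(c \right)} = 2 + \frac{2 c}{- \frac{1549}{858} + c}$ ($K{\left(c \right)} = 2 + \frac{c + c}{c - \frac{1549}{858}} = 2 + \frac{2 c}{- \frac{1549}{858} + c}$)
$B = - \frac{31795240}{37061}$ ($B = \frac{2 \left(-1549 + 1716 \cdot 45\right)}{-1549 + 858 \cdot 45} - 862 = \frac{2 \left(-1549 + 77220\right)}{-1549 + 38610} - 862 = 2 \cdot \frac{1}{37061} \cdot 75671 - 862 = \frac{151342}{37061} - 862 = - \frac{31795240}{37061} \approx -857.92$)
$B + \left(782 - -2450\right) = - \frac{31795240}{37061} + \left(782 - -2450\right) = - \frac{31795240}{37061} + \left(782 + 2450\right) = - \frac{31795240}{37061} + 3232 = \frac{87985912}{37061}$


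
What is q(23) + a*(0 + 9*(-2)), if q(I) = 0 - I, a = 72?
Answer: -1319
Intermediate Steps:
q(I) = -I
q(23) + a*(0 + 9*(-2)) = -1*23 + 72*(0 + 9*(-2)) = -23 + 72*(0 - 18) = -23 + 72*(-18) = -23 - 1296 = -1319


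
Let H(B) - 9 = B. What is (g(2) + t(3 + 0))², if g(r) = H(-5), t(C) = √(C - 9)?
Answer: (4 + I*√6)² ≈ 10.0 + 19.596*I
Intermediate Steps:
t(C) = √(-9 + C)
H(B) = 9 + B
g(r) = 4 (g(r) = 9 - 5 = 4)
(g(2) + t(3 + 0))² = (4 + √(-9 + (3 + 0)))² = (4 + √(-9 + 3))² = (4 + √(-6))² = (4 + I*√6)²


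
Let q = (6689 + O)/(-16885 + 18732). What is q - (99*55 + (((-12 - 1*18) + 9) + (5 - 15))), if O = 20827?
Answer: -9972142/1847 ≈ -5399.1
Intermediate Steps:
q = 27516/1847 (q = (6689 + 20827)/(-16885 + 18732) = 27516/1847 ≈ 14.898)
q - (99*55 + (((-12 - 1*18) + 9) + (5 - 15))) = 27516/1847 - (99*55 + (((-12 - 1*18) + 9) + (5 - 15))) = 27516/1847 - (5445 + (((-12 - 18) + 9) - 10)) = 27516/1847 - (5445 + ((-30 + 9) - 10)) = 27516/1847 - (5445 + (-21 - 10)) = 27516/1847 - (5445 - 31) = 27516/1847 - 1*5414 = 27516/1847 - 5414 = -9972142/1847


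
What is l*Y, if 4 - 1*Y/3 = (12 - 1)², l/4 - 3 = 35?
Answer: -53352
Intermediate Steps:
l = 152 (l = 12 + 4*35 = 12 + 140 = 152)
Y = -351 (Y = 12 - 3*(12 - 1)² = 12 - 3*11² = 12 - 3*121 = 12 - 363 = -351)
l*Y = 152*(-351) = -53352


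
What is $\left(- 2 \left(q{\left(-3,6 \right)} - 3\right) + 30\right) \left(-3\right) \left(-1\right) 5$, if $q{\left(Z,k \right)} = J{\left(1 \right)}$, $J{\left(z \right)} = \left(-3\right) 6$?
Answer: $1080$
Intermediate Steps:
$J{\left(z \right)} = -18$
$q{\left(Z,k \right)} = -18$
$\left(- 2 \left(q{\left(-3,6 \right)} - 3\right) + 30\right) \left(-3\right) \left(-1\right) 5 = \left(- 2 \left(-18 - 3\right) + 30\right) \left(-3\right) \left(-1\right) 5 = \left(\left(-2\right) \left(-21\right) + 30\right) 3 \cdot 5 = \left(42 + 30\right) 15 = 72 \cdot 15 = 1080$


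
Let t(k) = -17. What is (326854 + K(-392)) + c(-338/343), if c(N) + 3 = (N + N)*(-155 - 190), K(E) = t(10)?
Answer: 112337282/343 ≈ 3.2751e+5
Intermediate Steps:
K(E) = -17
c(N) = -3 - 690*N (c(N) = -3 + (N + N)*(-155 - 190) = -3 + (2*N)*(-345) = -3 - 690*N)
(326854 + K(-392)) + c(-338/343) = (326854 - 17) + (-3 - (-233220)/343) = 326837 + (-3 - (-233220)/343) = 326837 + (-3 - 690*(-338/343)) = 326837 + (-3 + 233220/343) = 326837 + 232191/343 = 112337282/343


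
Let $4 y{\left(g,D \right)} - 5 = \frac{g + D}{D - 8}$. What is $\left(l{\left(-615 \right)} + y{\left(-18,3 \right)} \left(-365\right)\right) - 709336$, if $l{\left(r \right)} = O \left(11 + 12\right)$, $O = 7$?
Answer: $-709905$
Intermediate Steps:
$y{\left(g,D \right)} = \frac{5}{4} + \frac{D + g}{4 \left(-8 + D\right)}$ ($y{\left(g,D \right)} = \frac{5}{4} + \frac{\left(g + D\right) \frac{1}{D - 8}}{4} = \frac{5}{4} + \frac{\left(D + g\right) \frac{1}{-8 + D}}{4} = \frac{5}{4} + \frac{\frac{1}{-8 + D} \left(D + g\right)}{4} = \frac{5}{4} + \frac{D + g}{4 \left(-8 + D\right)}$)
$l{\left(r \right)} = 161$ ($l{\left(r \right)} = 7 \left(11 + 12\right) = 7 \cdot 23 = 161$)
$\left(l{\left(-615 \right)} + y{\left(-18,3 \right)} \left(-365\right)\right) - 709336 = \left(161 + \frac{-40 - 18 + 6 \cdot 3}{4 \left(-8 + 3\right)} \left(-365\right)\right) - 709336 = \left(161 + \frac{-40 - 18 + 18}{4 \left(-5\right)} \left(-365\right)\right) - 709336 = \left(161 + \frac{1}{4} \left(- \frac{1}{5}\right) \left(-40\right) \left(-365\right)\right) - 709336 = \left(161 + 2 \left(-365\right)\right) - 709336 = \left(161 - 730\right) - 709336 = -569 - 709336 = -709905$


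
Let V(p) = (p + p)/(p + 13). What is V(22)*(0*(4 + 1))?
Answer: 0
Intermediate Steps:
V(p) = 2*p/(13 + p) (V(p) = (2*p)/(13 + p) = 2*p/(13 + p))
V(22)*(0*(4 + 1)) = (2*22/(13 + 22))*(0*(4 + 1)) = (2*22/35)*(0*5) = (2*22*(1/35))*0 = (44/35)*0 = 0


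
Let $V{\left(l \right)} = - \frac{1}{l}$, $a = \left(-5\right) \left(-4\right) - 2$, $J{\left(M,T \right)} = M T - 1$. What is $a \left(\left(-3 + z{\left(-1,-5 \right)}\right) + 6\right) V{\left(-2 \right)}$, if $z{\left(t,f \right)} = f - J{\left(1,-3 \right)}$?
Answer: $18$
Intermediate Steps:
$J{\left(M,T \right)} = -1 + M T$
$z{\left(t,f \right)} = 4 + f$ ($z{\left(t,f \right)} = f - \left(-1 + 1 \left(-3\right)\right) = f - \left(-1 - 3\right) = f - -4 = f + 4 = 4 + f$)
$a = 18$ ($a = 20 - 2 = 18$)
$a \left(\left(-3 + z{\left(-1,-5 \right)}\right) + 6\right) V{\left(-2 \right)} = 18 \left(\left(-3 + \left(4 - 5\right)\right) + 6\right) \left(- \frac{1}{-2}\right) = 18 \left(\left(-3 - 1\right) + 6\right) \left(\left(-1\right) \left(- \frac{1}{2}\right)\right) = 18 \left(-4 + 6\right) \frac{1}{2} = 18 \cdot 2 \cdot \frac{1}{2} = 36 \cdot \frac{1}{2} = 18$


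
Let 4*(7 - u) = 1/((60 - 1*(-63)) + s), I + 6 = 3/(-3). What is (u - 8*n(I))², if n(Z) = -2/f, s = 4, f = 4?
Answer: 31214569/258064 ≈ 120.96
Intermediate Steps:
I = -7 (I = -6 + 3/(-3) = -6 + 3*(-⅓) = -6 - 1 = -7)
n(Z) = -½ (n(Z) = -2/4 = -2*¼ = -½)
u = 3555/508 (u = 7 - 1/(4*((60 - 1*(-63)) + 4)) = 7 - 1/(4*((60 + 63) + 4)) = 7 - 1/(4*(123 + 4)) = 7 - ¼/127 = 7 - ¼*1/127 = 7 - 1/508 = 3555/508 ≈ 6.9980)
(u - 8*n(I))² = (3555/508 - 8*(-½))² = (3555/508 + 4)² = (5587/508)² = 31214569/258064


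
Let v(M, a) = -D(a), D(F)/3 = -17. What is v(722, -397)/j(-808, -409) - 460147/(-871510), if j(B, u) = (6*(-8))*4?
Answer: 7316869/27888320 ≈ 0.26236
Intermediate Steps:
D(F) = -51 (D(F) = 3*(-17) = -51)
j(B, u) = -192 (j(B, u) = -48*4 = -192)
v(M, a) = 51 (v(M, a) = -1*(-51) = 51)
v(722, -397)/j(-808, -409) - 460147/(-871510) = 51/(-192) - 460147/(-871510) = 51*(-1/192) - 460147*(-1/871510) = -17/64 + 460147/871510 = 7316869/27888320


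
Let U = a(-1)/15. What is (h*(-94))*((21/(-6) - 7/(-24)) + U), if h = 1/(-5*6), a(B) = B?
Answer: -6157/600 ≈ -10.262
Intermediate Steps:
h = -1/30 (h = 1/(-30) = -1/30 ≈ -0.033333)
U = -1/15 ≈ -0.066667
(h*(-94))*((21/(-6) - 7/(-24)) + U) = (-1/30*(-94))*((21/(-6) - 7/(-24)) - 1/15) = 47*((21*(-1/6) - 7*(-1/24)) - 1/15)/15 = 47*((-7/2 + 7/24) - 1/15)/15 = 47*(-77/24 - 1/15)/15 = (47/15)*(-131/40) = -6157/600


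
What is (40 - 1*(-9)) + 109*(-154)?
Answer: -16737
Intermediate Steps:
(40 - 1*(-9)) + 109*(-154) = (40 + 9) - 16786 = 49 - 16786 = -16737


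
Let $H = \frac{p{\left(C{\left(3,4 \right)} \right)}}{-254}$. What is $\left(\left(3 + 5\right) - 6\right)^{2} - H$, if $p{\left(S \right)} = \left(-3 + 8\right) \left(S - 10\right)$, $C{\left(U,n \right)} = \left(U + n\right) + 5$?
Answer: $\frac{513}{127} \approx 4.0394$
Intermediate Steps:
$C{\left(U,n \right)} = 5 + U + n$
$p{\left(S \right)} = -50 + 5 S$ ($p{\left(S \right)} = 5 \left(-10 + S\right) = -50 + 5 S$)
$H = - \frac{5}{127}$ ($H = \frac{-50 + 5 \left(5 + 3 + 4\right)}{-254} = \left(-50 + 5 \cdot 12\right) \left(- \frac{1}{254}\right) = \left(-50 + 60\right) \left(- \frac{1}{254}\right) = 10 \left(- \frac{1}{254}\right) = - \frac{5}{127} \approx -0.03937$)
$\left(\left(3 + 5\right) - 6\right)^{2} - H = \left(\left(3 + 5\right) - 6\right)^{2} - - \frac{5}{127} = \left(8 - 6\right)^{2} + \frac{5}{127} = 2^{2} + \frac{5}{127} = 4 + \frac{5}{127} = \frac{513}{127}$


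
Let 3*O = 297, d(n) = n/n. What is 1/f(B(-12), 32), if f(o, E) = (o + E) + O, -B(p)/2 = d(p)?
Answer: 1/129 ≈ 0.0077519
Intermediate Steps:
d(n) = 1
B(p) = -2 (B(p) = -2*1 = -2)
O = 99 (O = (1/3)*297 = 99)
f(o, E) = 99 + E + o (f(o, E) = (o + E) + 99 = (E + o) + 99 = 99 + E + o)
1/f(B(-12), 32) = 1/(99 + 32 - 2) = 1/129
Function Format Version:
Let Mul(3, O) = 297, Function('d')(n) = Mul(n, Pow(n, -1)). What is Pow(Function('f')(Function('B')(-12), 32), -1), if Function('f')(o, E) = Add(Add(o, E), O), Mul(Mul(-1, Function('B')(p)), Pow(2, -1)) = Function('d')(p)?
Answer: Rational(1, 129) ≈ 0.0077519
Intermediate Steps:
Function('d')(n) = 1
Function('B')(p) = -2 (Function('B')(p) = Mul(-2, 1) = -2)
O = 99 (O = Mul(Rational(1, 3), 297) = 99)
Function('f')(o, E) = Add(99, E, o) (Function('f')(o, E) = Add(Add(o, E), 99) = Add(Add(E, o), 99) = Add(99, E, o))
Pow(Function('f')(Function('B')(-12), 32), -1) = Pow(Add(99, 32, -2), -1) = Pow(129, -1) = Rational(1, 129)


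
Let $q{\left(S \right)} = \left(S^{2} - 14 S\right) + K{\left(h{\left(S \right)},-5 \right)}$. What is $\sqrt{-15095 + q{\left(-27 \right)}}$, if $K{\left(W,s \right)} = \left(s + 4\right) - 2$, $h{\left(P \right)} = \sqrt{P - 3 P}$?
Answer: $i \sqrt{13991} \approx 118.28 i$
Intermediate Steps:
$h{\left(P \right)} = \sqrt{2} \sqrt{- P}$ ($h{\left(P \right)} = \sqrt{- 2 P} = \sqrt{2} \sqrt{- P}$)
$K{\left(W,s \right)} = 2 + s$ ($K{\left(W,s \right)} = \left(4 + s\right) - 2 = 2 + s$)
$q{\left(S \right)} = -3 + S^{2} - 14 S$ ($q{\left(S \right)} = \left(S^{2} - 14 S\right) + \left(2 - 5\right) = \left(S^{2} - 14 S\right) - 3 = -3 + S^{2} - 14 S$)
$\sqrt{-15095 + q{\left(-27 \right)}} = \sqrt{-15095 - \left(-375 - 729\right)} = \sqrt{-15095 + \left(-3 + 729 + 378\right)} = \sqrt{-15095 + 1104} = \sqrt{-13991} = i \sqrt{13991}$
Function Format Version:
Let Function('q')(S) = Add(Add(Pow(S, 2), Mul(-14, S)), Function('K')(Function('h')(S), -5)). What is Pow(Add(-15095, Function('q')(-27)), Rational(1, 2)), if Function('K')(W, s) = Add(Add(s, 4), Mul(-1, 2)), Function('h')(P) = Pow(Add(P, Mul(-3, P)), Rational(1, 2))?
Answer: Mul(I, Pow(13991, Rational(1, 2))) ≈ Mul(118.28, I)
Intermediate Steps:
Function('h')(P) = Mul(Pow(2, Rational(1, 2)), Pow(Mul(-1, P), Rational(1, 2))) (Function('h')(P) = Pow(Mul(-2, P), Rational(1, 2)) = Mul(Pow(2, Rational(1, 2)), Pow(Mul(-1, P), Rational(1, 2))))
Function('K')(W, s) = Add(2, s) (Function('K')(W, s) = Add(Add(4, s), -2) = Add(2, s))
Function('q')(S) = Add(-3, Pow(S, 2), Mul(-14, S)) (Function('q')(S) = Add(Add(Pow(S, 2), Mul(-14, S)), Add(2, -5)) = Add(Add(Pow(S, 2), Mul(-14, S)), -3) = Add(-3, Pow(S, 2), Mul(-14, S)))
Pow(Add(-15095, Function('q')(-27)), Rational(1, 2)) = Pow(Add(-15095, Add(-3, Pow(-27, 2), Mul(-14, -27))), Rational(1, 2)) = Pow(Add(-15095, Add(-3, 729, 378)), Rational(1, 2)) = Pow(Add(-15095, 1104), Rational(1, 2)) = Pow(-13991, Rational(1, 2)) = Mul(I, Pow(13991, Rational(1, 2)))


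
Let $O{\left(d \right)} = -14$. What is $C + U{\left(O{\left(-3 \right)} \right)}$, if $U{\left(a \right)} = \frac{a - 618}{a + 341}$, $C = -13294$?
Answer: $- \frac{4347770}{327} \approx -13296.0$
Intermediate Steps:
$U{\left(a \right)} = \frac{-618 + a}{341 + a}$
$C + U{\left(O{\left(-3 \right)} \right)} = -13294 + \frac{-618 - 14}{341 - 14} = -13294 + \frac{1}{327} \left(-632\right) = -13294 - \frac{632}{327} = - \frac{4347770}{327}$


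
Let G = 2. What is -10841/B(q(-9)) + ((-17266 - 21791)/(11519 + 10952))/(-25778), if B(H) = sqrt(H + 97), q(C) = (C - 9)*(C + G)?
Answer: 39057/579257438 - 10841*sqrt(223)/223 ≈ -725.97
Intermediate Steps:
q(C) = (-9 + C)*(2 + C) (q(C) = (C - 9)*(C + 2) = (-9 + C)*(2 + C))
B(H) = sqrt(97 + H)
-10841/B(q(-9)) + ((-17266 - 21791)/(11519 + 10952))/(-25778) = -10841/sqrt(97 + (-18 + (-9)**2 - 7*(-9))) + ((-17266 - 21791)/(11519 + 10952))/(-25778) = -10841/sqrt(97 + (-18 + 81 + 63)) - 39057/22471*(-1/25778) = -10841/sqrt(97 + 126) - 39057*1/22471*(-1/25778) = -10841*sqrt(223)/223 - 39057/22471*(-1/25778) = -10841*sqrt(223)/223 + 39057/579257438 = 39057/579257438 - 10841*sqrt(223)/223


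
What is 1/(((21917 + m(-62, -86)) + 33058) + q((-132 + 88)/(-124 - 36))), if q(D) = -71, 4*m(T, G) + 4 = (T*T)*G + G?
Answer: -2/55529 ≈ -3.6017e-5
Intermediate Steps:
m(T, G) = -1 + G/4 + G*T²/4 (m(T, G) = -1 + ((T*T)*G + G)/4 = -1 + (T²*G + G)/4 = -1 + (G*T² + G)/4 = -1 + (G + G*T²)/4 = -1 + (G/4 + G*T²/4) = -1 + G/4 + G*T²/4)
1/(((21917 + m(-62, -86)) + 33058) + q((-132 + 88)/(-124 - 36))) = 1/(((21917 + (-1 + (¼)*(-86) + (¼)*(-86)*(-62)²)) + 33058) - 71) = 1/(((21917 + (-1 - 43/2 + (¼)*(-86)*3844)) + 33058) - 71) = 1/(((21917 + (-1 - 43/2 - 82646)) + 33058) - 71) = 1/(((21917 - 165337/2) + 33058) - 71) = 1/((-121503/2 + 33058) - 71) = 1/(-55387/2 - 71) = 1/(-55529/2) = -2/55529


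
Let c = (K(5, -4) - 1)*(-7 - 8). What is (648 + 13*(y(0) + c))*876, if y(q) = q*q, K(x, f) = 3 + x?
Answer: -628092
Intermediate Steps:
y(q) = q²
c = -105 (c = ((3 + 5) - 1)*(-7 - 8) = (8 - 1)*(-15) = 7*(-15) = -105)
(648 + 13*(y(0) + c))*876 = (648 + 13*(0² - 105))*876 = (648 + 13*(0 - 105))*876 = (648 + 13*(-105))*876 = (648 - 1365)*876 = -717*876 = -628092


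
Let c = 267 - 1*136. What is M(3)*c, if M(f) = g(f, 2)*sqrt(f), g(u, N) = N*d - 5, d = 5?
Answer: 655*sqrt(3) ≈ 1134.5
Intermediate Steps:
g(u, N) = -5 + 5*N (g(u, N) = N*5 - 5 = 5*N - 5 = -5 + 5*N)
M(f) = 5*sqrt(f) (M(f) = (-5 + 5*2)*sqrt(f) = (-5 + 10)*sqrt(f) = 5*sqrt(f))
c = 131 (c = 267 - 136 = 131)
M(3)*c = (5*sqrt(3))*131 = 655*sqrt(3)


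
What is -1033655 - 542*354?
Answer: -1225523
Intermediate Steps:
-1033655 - 542*354 = -1033655 - 1*191868 = -1033655 - 191868 = -1225523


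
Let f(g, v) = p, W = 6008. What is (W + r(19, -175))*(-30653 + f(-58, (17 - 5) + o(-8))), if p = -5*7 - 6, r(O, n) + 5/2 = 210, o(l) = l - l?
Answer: -190778557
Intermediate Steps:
o(l) = 0
r(O, n) = 415/2 (r(O, n) = -5/2 + 210 = 415/2)
p = -41 (p = -35 - 6 = -41)
f(g, v) = -41
(W + r(19, -175))*(-30653 + f(-58, (17 - 5) + o(-8))) = (6008 + 415/2)*(-30653 - 41) = (12431/2)*(-30694) = -190778557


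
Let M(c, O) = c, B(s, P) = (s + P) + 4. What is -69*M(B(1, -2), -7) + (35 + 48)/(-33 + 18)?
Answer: -3188/15 ≈ -212.53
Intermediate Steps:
B(s, P) = 4 + P + s (B(s, P) = (P + s) + 4 = 4 + P + s)
-69*M(B(1, -2), -7) + (35 + 48)/(-33 + 18) = -69*(4 - 2 + 1) + (35 + 48)/(-33 + 18) = -69*3 + 83/(-15) = -207 + 83*(-1/15) = -207 - 83/15 = -3188/15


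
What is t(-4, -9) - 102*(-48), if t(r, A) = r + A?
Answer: 4883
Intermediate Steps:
t(r, A) = A + r
t(-4, -9) - 102*(-48) = (-9 - 4) - 102*(-48) = -13 + 4896 = 4883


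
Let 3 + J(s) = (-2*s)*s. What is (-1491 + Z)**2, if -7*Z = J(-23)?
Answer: 87909376/49 ≈ 1.7941e+6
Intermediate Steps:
J(s) = -3 - 2*s**2 (J(s) = -3 + (-2*s)*s = -3 - 2*s**2)
Z = 1061/7 (Z = -(-3 - 2*(-23)**2)/7 = -(-3 - 2*529)/7 = -(-3 - 1058)/7 = -1/7*(-1061) = 1061/7 ≈ 151.57)
(-1491 + Z)**2 = (-1491 + 1061/7)**2 = (-9376/7)**2 = 87909376/49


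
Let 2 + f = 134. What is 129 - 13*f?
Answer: -1587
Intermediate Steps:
f = 132 (f = -2 + 134 = 132)
129 - 13*f = 129 - 13*132 = 129 - 1716 = -1587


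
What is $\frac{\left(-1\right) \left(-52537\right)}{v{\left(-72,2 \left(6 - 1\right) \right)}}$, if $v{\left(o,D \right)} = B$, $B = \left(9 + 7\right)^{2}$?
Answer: $\frac{52537}{256} \approx 205.22$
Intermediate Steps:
$B = 256$ ($B = 16^{2} = 256$)
$v{\left(o,D \right)} = 256$
$\frac{\left(-1\right) \left(-52537\right)}{v{\left(-72,2 \left(6 - 1\right) \right)}} = \frac{\left(-1\right) \left(-52537\right)}{256} = 52537 \cdot \frac{1}{256} = \frac{52537}{256}$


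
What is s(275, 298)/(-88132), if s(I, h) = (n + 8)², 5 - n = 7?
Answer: -9/22033 ≈ -0.00040848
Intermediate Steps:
n = -2 (n = 5 - 1*7 = 5 - 7 = -2)
s(I, h) = 36 (s(I, h) = (-2 + 8)² = 6² = 36)
s(275, 298)/(-88132) = 36/(-88132) = 36*(-1/88132) = -9/22033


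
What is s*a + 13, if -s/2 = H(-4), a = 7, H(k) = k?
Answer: 69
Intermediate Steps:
s = 8 (s = -2*(-4) = 8)
s*a + 13 = 8*7 + 13 = 56 + 13 = 69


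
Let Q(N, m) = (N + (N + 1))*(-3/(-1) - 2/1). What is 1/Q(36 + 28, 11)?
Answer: 1/129 ≈ 0.0077519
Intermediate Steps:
Q(N, m) = 1 + 2*N (Q(N, m) = (N + (1 + N))*(-3*(-1) - 2*1) = (1 + 2*N)*(3 - 2) = (1 + 2*N)*1 = 1 + 2*N)
1/Q(36 + 28, 11) = 1/(1 + 2*(36 + 28)) = 1/(1 + 2*64) = 1/(1 + 128) = 1/129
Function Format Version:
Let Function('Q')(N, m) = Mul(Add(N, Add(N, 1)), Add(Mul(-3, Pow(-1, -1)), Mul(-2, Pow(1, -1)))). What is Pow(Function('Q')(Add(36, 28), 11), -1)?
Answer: Rational(1, 129) ≈ 0.0077519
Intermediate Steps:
Function('Q')(N, m) = Add(1, Mul(2, N)) (Function('Q')(N, m) = Mul(Add(N, Add(1, N)), Add(Mul(-3, -1), Mul(-2, 1))) = Mul(Add(1, Mul(2, N)), Add(3, -2)) = Mul(Add(1, Mul(2, N)), 1) = Add(1, Mul(2, N)))
Pow(Function('Q')(Add(36, 28), 11), -1) = Pow(Add(1, Mul(2, Add(36, 28))), -1) = Pow(Add(1, Mul(2, 64)), -1) = Pow(Add(1, 128), -1) = Pow(129, -1) = Rational(1, 129)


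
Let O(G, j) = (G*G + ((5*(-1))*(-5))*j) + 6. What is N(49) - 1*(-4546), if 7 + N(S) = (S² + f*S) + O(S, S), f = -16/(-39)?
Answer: 413092/39 ≈ 10592.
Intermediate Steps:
f = 16/39 (f = -16*(-1/39) = 16/39 ≈ 0.41026)
O(G, j) = 6 + G² + 25*j (O(G, j) = (G² + (-5*(-5))*j) + 6 = (G² + 25*j) + 6 = 6 + G² + 25*j)
N(S) = -1 + 2*S² + 991*S/39 (N(S) = -7 + ((S² + 16*S/39) + (6 + S² + 25*S)) = -7 + (6 + 2*S² + 991*S/39) = -1 + 2*S² + 991*S/39)
N(49) - 1*(-4546) = (-1 + 2*49² + (991/39)*49) - 1*(-4546) = (-1 + 2*2401 + 48559/39) + 4546 = (-1 + 4802 + 48559/39) + 4546 = 235798/39 + 4546 = 413092/39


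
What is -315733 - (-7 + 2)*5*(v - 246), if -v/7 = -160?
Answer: -293883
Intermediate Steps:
v = 1120 (v = -7*(-160) = 1120)
-315733 - (-7 + 2)*5*(v - 246) = -315733 - (-7 + 2)*5*(1120 - 246) = -315733 - (-5*5)*874 = -315733 - (-25)*874 = -315733 - 1*(-21850) = -315733 + 21850 = -293883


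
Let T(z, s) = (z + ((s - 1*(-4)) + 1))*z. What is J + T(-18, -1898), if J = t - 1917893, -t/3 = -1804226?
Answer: 3529183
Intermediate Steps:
t = 5412678 (t = -3*(-1804226) = 5412678)
J = 3494785 (J = 5412678 - 1917893 = 3494785)
T(z, s) = z*(5 + s + z) (T(z, s) = (z + ((s + 4) + 1))*z = (z + ((4 + s) + 1))*z = (z + (5 + s))*z = (5 + s + z)*z = z*(5 + s + z))
J + T(-18, -1898) = 3494785 - 18*(5 - 1898 - 18) = 3494785 - 18*(-1911) = 3494785 + 34398 = 3529183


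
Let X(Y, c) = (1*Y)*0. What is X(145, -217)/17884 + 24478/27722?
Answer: 12239/13861 ≈ 0.88298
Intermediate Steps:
X(Y, c) = 0 (X(Y, c) = Y*0 = 0)
X(145, -217)/17884 + 24478/27722 = 0/17884 + 24478/27722 = 0*(1/17884) + 24478*(1/27722) = 0 + 12239/13861 = 12239/13861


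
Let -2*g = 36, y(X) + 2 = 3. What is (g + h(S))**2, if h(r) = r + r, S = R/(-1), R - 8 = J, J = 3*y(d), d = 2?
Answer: 1600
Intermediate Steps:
y(X) = 1 (y(X) = -2 + 3 = 1)
J = 3 (J = 3*1 = 3)
R = 11 (R = 8 + 3 = 11)
S = -11 (S = 11/(-1) = 11*(-1) = -11)
h(r) = 2*r
g = -18 (g = -1/2*36 = -18)
(g + h(S))**2 = (-18 + 2*(-11))**2 = (-18 - 22)**2 = (-40)**2 = 1600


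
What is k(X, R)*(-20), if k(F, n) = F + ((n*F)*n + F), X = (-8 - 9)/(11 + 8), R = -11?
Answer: 41820/19 ≈ 2201.1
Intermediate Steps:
X = -17/19 ≈ -0.89474
k(F, n) = 2*F + F*n**2 (k(F, n) = F + ((F*n)*n + F) = F + (F*n**2 + F) = F + (F + F*n**2) = 2*F + F*n**2)
k(X, R)*(-20) = -17*(2 + (-11)**2)/19*(-20) = -17*(2 + 121)/19*(-20) = -17/19*123*(-20) = -2091/19*(-20) = 41820/19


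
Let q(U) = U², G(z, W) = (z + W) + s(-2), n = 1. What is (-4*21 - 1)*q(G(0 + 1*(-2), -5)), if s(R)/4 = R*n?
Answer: -19125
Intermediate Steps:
s(R) = 4*R (s(R) = 4*(R*1) = 4*R)
G(z, W) = -8 + W + z (G(z, W) = (z + W) + 4*(-2) = (W + z) - 8 = -8 + W + z)
(-4*21 - 1)*q(G(0 + 1*(-2), -5)) = (-4*21 - 1)*(-8 - 5 + (0 + 1*(-2)))² = (-84 - 1)*(-8 - 5 + (0 - 2))² = -85*(-8 - 5 - 2)² = -85*(-15)² = -85*225 = -19125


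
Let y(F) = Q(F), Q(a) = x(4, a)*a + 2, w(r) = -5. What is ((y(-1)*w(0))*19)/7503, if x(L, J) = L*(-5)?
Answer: -2090/7503 ≈ -0.27856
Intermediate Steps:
x(L, J) = -5*L
Q(a) = 2 - 20*a (Q(a) = (-5*4)*a + 2 = -20*a + 2 = 2 - 20*a)
y(F) = 2 - 20*F
((y(-1)*w(0))*19)/7503 = (((2 - 20*(-1))*(-5))*19)/7503 = (((2 + 20)*(-5))*19)*(1/7503) = ((22*(-5))*19)*(1/7503) = -110*19*(1/7503) = -2090*1/7503 = -2090/7503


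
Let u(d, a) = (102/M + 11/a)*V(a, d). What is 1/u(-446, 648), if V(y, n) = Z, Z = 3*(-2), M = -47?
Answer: 5076/65579 ≈ 0.077403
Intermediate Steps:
Z = -6
V(y, n) = -6
u(d, a) = 612/47 - 66/a (u(d, a) = (102/(-47) + 11/a)*(-6) = (102*(-1/47) + 11/a)*(-6) = (-102/47 + 11/a)*(-6) = 612/47 - 66/a)
1/u(-446, 648) = 1/(612/47 - 66/648) = 1/(612/47 - 66*1/648) = 1/(612/47 - 11/108) = 1/(65579/5076) = 5076/65579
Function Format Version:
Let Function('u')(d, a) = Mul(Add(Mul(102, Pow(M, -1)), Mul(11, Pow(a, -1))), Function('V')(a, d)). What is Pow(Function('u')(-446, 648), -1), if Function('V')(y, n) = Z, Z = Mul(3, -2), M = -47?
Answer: Rational(5076, 65579) ≈ 0.077403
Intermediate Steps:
Z = -6
Function('V')(y, n) = -6
Function('u')(d, a) = Add(Rational(612, 47), Mul(-66, Pow(a, -1))) (Function('u')(d, a) = Mul(Add(Mul(102, Pow(-47, -1)), Mul(11, Pow(a, -1))), -6) = Mul(Add(Mul(102, Rational(-1, 47)), Mul(11, Pow(a, -1))), -6) = Mul(Add(Rational(-102, 47), Mul(11, Pow(a, -1))), -6) = Add(Rational(612, 47), Mul(-66, Pow(a, -1))))
Pow(Function('u')(-446, 648), -1) = Pow(Add(Rational(612, 47), Mul(-66, Pow(648, -1))), -1) = Pow(Add(Rational(612, 47), Mul(-66, Rational(1, 648))), -1) = Pow(Add(Rational(612, 47), Rational(-11, 108)), -1) = Pow(Rational(65579, 5076), -1) = Rational(5076, 65579)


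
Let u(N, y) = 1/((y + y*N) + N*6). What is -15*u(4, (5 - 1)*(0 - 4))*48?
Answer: 90/7 ≈ 12.857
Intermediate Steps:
u(N, y) = 1/(y + 6*N + N*y) (u(N, y) = 1/((y + N*y) + 6*N) = 1/(y + 6*N + N*y))
-15*u(4, (5 - 1)*(0 - 4))*48 = -15/((5 - 1)*(0 - 4) + 6*4 + 4*((5 - 1)*(0 - 4)))*48 = -15/(4*(-4) + 24 + 4*(4*(-4)))*48 = -15/(-16 + 24 + 4*(-16))*48 = -15/(-16 + 24 - 64)*48 = -15/(-56)*48 = -15*(-1/56)*48 = (15/56)*48 = 90/7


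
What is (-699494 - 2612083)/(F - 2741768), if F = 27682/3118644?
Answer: 5163814870794/4275299147455 ≈ 1.2078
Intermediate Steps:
F = 13841/1559322 (F = 27682*(1/3118644) = 13841/1559322 ≈ 0.0088763)
(-699494 - 2612083)/(F - 2741768) = (-699494 - 2612083)/(13841/1559322 - 2741768) = -3311577/(-4275299147455/1559322) = -3311577*(-1559322/4275299147455) = 5163814870794/4275299147455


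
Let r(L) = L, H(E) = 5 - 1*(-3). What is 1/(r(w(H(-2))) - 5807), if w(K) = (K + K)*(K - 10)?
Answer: -1/5839 ≈ -0.00017126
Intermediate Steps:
H(E) = 8 (H(E) = 5 + 3 = 8)
w(K) = 2*K*(-10 + K) (w(K) = (2*K)*(-10 + K) = 2*K*(-10 + K))
1/(r(w(H(-2))) - 5807) = 1/(2*8*(-10 + 8) - 5807) = 1/(2*8*(-2) - 5807) = 1/(-32 - 5807) = 1/(-5839) = -1/5839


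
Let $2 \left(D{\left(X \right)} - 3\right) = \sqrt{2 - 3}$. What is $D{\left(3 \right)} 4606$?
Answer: $13818 + 2303 i \approx 13818.0 + 2303.0 i$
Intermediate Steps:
$D{\left(X \right)} = 3 + \frac{i}{2}$ ($D{\left(X \right)} = 3 + \frac{\sqrt{2 - 3}}{2} = 3 + \frac{\sqrt{-1}}{2} = 3 + \frac{i}{2}$)
$D{\left(3 \right)} 4606 = \left(3 + \frac{i}{2}\right) 4606 = 13818 + 2303 i$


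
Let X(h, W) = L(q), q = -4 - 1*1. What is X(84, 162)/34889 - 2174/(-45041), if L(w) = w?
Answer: 75623481/1571435449 ≈ 0.048124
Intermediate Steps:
q = -5 (q = -4 - 1 = -5)
X(h, W) = -5
X(84, 162)/34889 - 2174/(-45041) = -5/34889 - 2174/(-45041) = -5*1/34889 - 2174*(-1/45041) = -5/34889 + 2174/45041 = 75623481/1571435449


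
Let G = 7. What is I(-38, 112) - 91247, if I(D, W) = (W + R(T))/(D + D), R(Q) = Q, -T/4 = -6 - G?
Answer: -1733734/19 ≈ -91249.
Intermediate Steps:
T = 52 (T = -4*(-6 - 1*7) = -4*(-6 - 7) = -4*(-13) = 52)
I(D, W) = (52 + W)/(2*D) (I(D, W) = (W + 52)/(D + D) = (52 + W)/((2*D)) = (52 + W)*(1/(2*D)) = (52 + W)/(2*D))
I(-38, 112) - 91247 = (1/2)*(52 + 112)/(-38) - 91247 = (1/2)*(-1/38)*164 - 91247 = -41/19 - 91247 = -1733734/19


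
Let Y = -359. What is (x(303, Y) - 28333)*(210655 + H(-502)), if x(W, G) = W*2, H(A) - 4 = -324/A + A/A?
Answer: -1466087916594/251 ≈ -5.8410e+9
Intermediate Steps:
H(A) = 5 - 324/A (H(A) = 4 + (-324/A + A/A) = 4 + (-324/A + 1) = 4 + (1 - 324/A) = 5 - 324/A)
x(W, G) = 2*W
(x(303, Y) - 28333)*(210655 + H(-502)) = (2*303 - 28333)*(210655 + (5 - 324/(-502))) = (606 - 28333)*(210655 + (5 - 324*(-1/502))) = -27727*(210655 + (5 + 162/251)) = -27727*(210655 + 1417/251) = -27727*52875822/251 = -1466087916594/251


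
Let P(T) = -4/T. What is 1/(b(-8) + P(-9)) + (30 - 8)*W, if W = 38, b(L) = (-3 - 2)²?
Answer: 191453/229 ≈ 836.04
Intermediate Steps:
b(L) = 25 (b(L) = (-5)² = 25)
1/(b(-8) + P(-9)) + (30 - 8)*W = 1/(25 - 4/(-9)) + (30 - 8)*38 = 1/(25 - 4*(-⅑)) + 22*38 = 1/(25 + 4/9) + 836 = 1/(229/9) + 836 = 9/229 + 836 = 191453/229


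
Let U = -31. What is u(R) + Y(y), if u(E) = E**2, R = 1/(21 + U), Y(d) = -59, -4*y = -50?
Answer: -5899/100 ≈ -58.990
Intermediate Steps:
y = 25/2 (y = -1/4*(-50) = 25/2 ≈ 12.500)
R = -1/10 (R = 1/(21 - 31) = 1/(-10) = -1/10 ≈ -0.10000)
u(R) + Y(y) = (-1/10)**2 - 59 = 1/100 - 59 = -5899/100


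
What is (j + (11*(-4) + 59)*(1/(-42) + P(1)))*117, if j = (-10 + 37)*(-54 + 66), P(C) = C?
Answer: 554697/14 ≈ 39621.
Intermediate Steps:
j = 324 (j = 27*12 = 324)
(j + (11*(-4) + 59)*(1/(-42) + P(1)))*117 = (324 + (11*(-4) + 59)*(1/(-42) + 1))*117 = (324 + (-44 + 59)*(-1/42 + 1))*117 = (324 + 15*(41/42))*117 = (324 + 205/14)*117 = (4741/14)*117 = 554697/14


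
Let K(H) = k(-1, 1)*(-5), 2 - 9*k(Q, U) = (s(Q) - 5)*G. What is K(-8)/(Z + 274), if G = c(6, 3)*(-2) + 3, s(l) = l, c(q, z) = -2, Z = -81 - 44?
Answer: -220/1341 ≈ -0.16406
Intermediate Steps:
Z = -125
G = 7 (G = -2*(-2) + 3 = 4 + 3 = 7)
k(Q, U) = 37/9 - 7*Q/9 (k(Q, U) = 2/9 - (Q - 5)*7/9 = 2/9 - (-5 + Q)*7/9 = 2/9 - (-35 + 7*Q)/9 = 2/9 + (35/9 - 7*Q/9) = 37/9 - 7*Q/9)
K(H) = -220/9 (K(H) = (37/9 - 7/9*(-1))*(-5) = (37/9 + 7/9)*(-5) = (44/9)*(-5) = -220/9)
K(-8)/(Z + 274) = -220/(9*(-125 + 274)) = -220/9/149 = -220/9*1/149 = -220/1341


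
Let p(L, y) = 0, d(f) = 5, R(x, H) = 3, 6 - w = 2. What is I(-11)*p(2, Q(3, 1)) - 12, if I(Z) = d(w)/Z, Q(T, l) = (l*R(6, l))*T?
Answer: -12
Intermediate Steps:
w = 4 (w = 6 - 1*2 = 6 - 2 = 4)
Q(T, l) = 3*T*l (Q(T, l) = (l*3)*T = (3*l)*T = 3*T*l)
I(Z) = 5/Z
I(-11)*p(2, Q(3, 1)) - 12 = (5/(-11))*0 - 12 = (5*(-1/11))*0 - 12 = -5/11*0 - 12 = 0 - 12 = -12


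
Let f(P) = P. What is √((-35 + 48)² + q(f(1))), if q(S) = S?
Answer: √170 ≈ 13.038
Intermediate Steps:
√((-35 + 48)² + q(f(1))) = √((-35 + 48)² + 1) = √(13² + 1) = √(169 + 1) = √170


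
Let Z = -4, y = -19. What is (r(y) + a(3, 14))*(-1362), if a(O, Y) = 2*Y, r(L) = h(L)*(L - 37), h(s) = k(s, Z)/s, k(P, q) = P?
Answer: 38136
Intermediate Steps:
h(s) = 1 (h(s) = s/s = 1)
r(L) = -37 + L (r(L) = 1*(L - 37) = 1*(-37 + L) = -37 + L)
(r(y) + a(3, 14))*(-1362) = ((-37 - 19) + 2*14)*(-1362) = (-56 + 28)*(-1362) = -28*(-1362) = 38136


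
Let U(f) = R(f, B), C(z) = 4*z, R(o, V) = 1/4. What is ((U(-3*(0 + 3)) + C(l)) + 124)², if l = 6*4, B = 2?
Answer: 776161/16 ≈ 48510.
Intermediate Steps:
R(o, V) = ¼
l = 24
U(f) = ¼
((U(-3*(0 + 3)) + C(l)) + 124)² = ((¼ + 4*24) + 124)² = ((¼ + 96) + 124)² = (385/4 + 124)² = (881/4)² = 776161/16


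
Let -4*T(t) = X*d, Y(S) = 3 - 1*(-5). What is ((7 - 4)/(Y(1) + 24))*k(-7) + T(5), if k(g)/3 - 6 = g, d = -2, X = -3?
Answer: -57/32 ≈ -1.7813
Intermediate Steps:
k(g) = 18 + 3*g
Y(S) = 8 (Y(S) = 3 + 5 = 8)
T(t) = -3/2 (T(t) = -(-3)*(-2)/4 = -¼*6 = -3/2)
((7 - 4)/(Y(1) + 24))*k(-7) + T(5) = ((7 - 4)/(8 + 24))*(18 + 3*(-7)) - 3/2 = (3/32)*(18 - 21) - 3/2 = (3*(1/32))*(-3) - 3/2 = (3/32)*(-3) - 3/2 = -9/32 - 3/2 = -57/32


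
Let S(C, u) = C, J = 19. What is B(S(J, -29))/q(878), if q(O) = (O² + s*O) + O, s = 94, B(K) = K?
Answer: 19/854294 ≈ 2.2241e-5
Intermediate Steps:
q(O) = O² + 95*O (q(O) = (O² + 94*O) + O = O² + 95*O)
B(S(J, -29))/q(878) = 19/((878*(95 + 878))) = 19/((878*973)) = 19/854294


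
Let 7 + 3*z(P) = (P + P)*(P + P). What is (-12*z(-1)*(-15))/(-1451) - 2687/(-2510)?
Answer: 4350637/3642010 ≈ 1.1946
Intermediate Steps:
z(P) = -7/3 + 4*P²/3 (z(P) = -7/3 + ((P + P)*(P + P))/3 = -7/3 + ((2*P)*(2*P))/3 = -7/3 + (4*P²)/3 = -7/3 + 4*P²/3)
(-12*z(-1)*(-15))/(-1451) - 2687/(-2510) = (-12*(-7/3 + (4/3)*(-1)²)*(-15))/(-1451) - 2687/(-2510) = (-12*(-7/3 + (4/3)*1)*(-15))*(-1/1451) - 2687*(-1/2510) = (-12*(-7/3 + 4/3)*(-15))*(-1/1451) + 2687/2510 = (-12*(-1)*(-15))*(-1/1451) + 2687/2510 = (12*(-15))*(-1/1451) + 2687/2510 = -180*(-1/1451) + 2687/2510 = 180/1451 + 2687/2510 = 4350637/3642010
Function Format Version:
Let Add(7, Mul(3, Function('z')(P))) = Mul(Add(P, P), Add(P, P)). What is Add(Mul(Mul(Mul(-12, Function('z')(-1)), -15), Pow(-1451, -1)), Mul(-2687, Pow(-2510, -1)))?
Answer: Rational(4350637, 3642010) ≈ 1.1946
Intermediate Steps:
Function('z')(P) = Add(Rational(-7, 3), Mul(Rational(4, 3), Pow(P, 2))) (Function('z')(P) = Add(Rational(-7, 3), Mul(Rational(1, 3), Mul(Add(P, P), Add(P, P)))) = Add(Rational(-7, 3), Mul(Rational(1, 3), Mul(Mul(2, P), Mul(2, P)))) = Add(Rational(-7, 3), Mul(Rational(1, 3), Mul(4, Pow(P, 2)))) = Add(Rational(-7, 3), Mul(Rational(4, 3), Pow(P, 2))))
Add(Mul(Mul(Mul(-12, Function('z')(-1)), -15), Pow(-1451, -1)), Mul(-2687, Pow(-2510, -1))) = Add(Mul(Mul(Mul(-12, Add(Rational(-7, 3), Mul(Rational(4, 3), Pow(-1, 2)))), -15), Pow(-1451, -1)), Mul(-2687, Pow(-2510, -1))) = Add(Mul(Mul(Mul(-12, Add(Rational(-7, 3), Mul(Rational(4, 3), 1))), -15), Rational(-1, 1451)), Mul(-2687, Rational(-1, 2510))) = Add(Mul(Mul(Mul(-12, Add(Rational(-7, 3), Rational(4, 3))), -15), Rational(-1, 1451)), Rational(2687, 2510)) = Add(Mul(Mul(Mul(-12, -1), -15), Rational(-1, 1451)), Rational(2687, 2510)) = Add(Mul(Mul(12, -15), Rational(-1, 1451)), Rational(2687, 2510)) = Add(Mul(-180, Rational(-1, 1451)), Rational(2687, 2510)) = Add(Rational(180, 1451), Rational(2687, 2510)) = Rational(4350637, 3642010)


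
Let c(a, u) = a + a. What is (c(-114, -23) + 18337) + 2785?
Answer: 20894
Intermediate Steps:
c(a, u) = 2*a
(c(-114, -23) + 18337) + 2785 = (2*(-114) + 18337) + 2785 = (-228 + 18337) + 2785 = 18109 + 2785 = 20894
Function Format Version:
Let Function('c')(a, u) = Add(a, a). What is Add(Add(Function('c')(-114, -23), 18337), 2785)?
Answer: 20894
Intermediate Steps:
Function('c')(a, u) = Mul(2, a)
Add(Add(Function('c')(-114, -23), 18337), 2785) = Add(Add(Mul(2, -114), 18337), 2785) = Add(Add(-228, 18337), 2785) = Add(18109, 2785) = 20894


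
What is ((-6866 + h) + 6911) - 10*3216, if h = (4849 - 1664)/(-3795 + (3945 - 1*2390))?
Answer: -2055451/64 ≈ -32116.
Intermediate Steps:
h = -91/64 (h = 3185/(-3795 + (3945 - 2390)) = 3185/(-3795 + 1555) = 3185/(-2240) = 3185*(-1/2240) = -91/64 ≈ -1.4219)
((-6866 + h) + 6911) - 10*3216 = ((-6866 - 91/64) + 6911) - 10*3216 = (-439515/64 + 6911) - 1*32160 = 2789/64 - 32160 = -2055451/64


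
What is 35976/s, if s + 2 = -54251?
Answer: -35976/54253 ≈ -0.66312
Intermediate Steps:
s = -54253 (s = -2 - 54251 = -54253)
35976/s = 35976/(-54253) = 35976*(-1/54253) = -35976/54253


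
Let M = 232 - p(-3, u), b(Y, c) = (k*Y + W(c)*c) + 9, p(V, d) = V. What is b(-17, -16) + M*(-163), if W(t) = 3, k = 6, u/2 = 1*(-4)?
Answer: -38446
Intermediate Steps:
u = -8 (u = 2*(1*(-4)) = 2*(-4) = -8)
b(Y, c) = 9 + 3*c + 6*Y (b(Y, c) = (6*Y + 3*c) + 9 = (3*c + 6*Y) + 9 = 9 + 3*c + 6*Y)
M = 235 (M = 232 - 1*(-3) = 232 + 3 = 235)
b(-17, -16) + M*(-163) = (9 + 3*(-16) + 6*(-17)) + 235*(-163) = (9 - 48 - 102) - 38305 = -141 - 38305 = -38446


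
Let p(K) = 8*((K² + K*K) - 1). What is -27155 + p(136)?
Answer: 268773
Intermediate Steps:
p(K) = -8 + 16*K² (p(K) = 8*((K² + K²) - 1) = 8*(2*K² - 1) = 8*(-1 + 2*K²) = -8 + 16*K²)
-27155 + p(136) = -27155 + (-8 + 16*136²) = -27155 + (-8 + 16*18496) = -27155 + (-8 + 295936) = -27155 + 295928 = 268773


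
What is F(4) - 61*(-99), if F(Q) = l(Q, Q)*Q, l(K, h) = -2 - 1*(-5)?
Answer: 6051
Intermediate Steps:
l(K, h) = 3 (l(K, h) = -2 + 5 = 3)
F(Q) = 3*Q
F(4) - 61*(-99) = 3*4 - 61*(-99) = 12 + 6039 = 6051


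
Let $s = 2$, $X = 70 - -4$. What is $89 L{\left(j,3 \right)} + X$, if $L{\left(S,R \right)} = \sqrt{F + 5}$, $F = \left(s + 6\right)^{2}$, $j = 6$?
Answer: $74 + 89 \sqrt{69} \approx 813.29$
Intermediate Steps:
$X = 74$ ($X = 70 + 4 = 74$)
$F = 64$ ($F = \left(2 + 6\right)^{2} = 8^{2} = 64$)
$L{\left(S,R \right)} = \sqrt{69}$ ($L{\left(S,R \right)} = \sqrt{64 + 5} = \sqrt{69}$)
$89 L{\left(j,3 \right)} + X = 89 \sqrt{69} + 74 = 74 + 89 \sqrt{69}$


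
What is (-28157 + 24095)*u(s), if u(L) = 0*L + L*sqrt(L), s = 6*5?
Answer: -121860*sqrt(30) ≈ -6.6746e+5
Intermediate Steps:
s = 30
u(L) = L**(3/2) (u(L) = 0 + L**(3/2) = L**(3/2))
(-28157 + 24095)*u(s) = (-28157 + 24095)*30**(3/2) = -121860*sqrt(30)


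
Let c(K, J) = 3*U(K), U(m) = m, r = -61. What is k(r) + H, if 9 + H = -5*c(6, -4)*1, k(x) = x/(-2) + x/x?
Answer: -135/2 ≈ -67.500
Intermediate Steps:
c(K, J) = 3*K
k(x) = 1 - x/2 (k(x) = x*(-½) + 1 = -x/2 + 1 = 1 - x/2)
H = -99 (H = -9 - 15*6*1 = -9 - 5*18*1 = -9 - 90*1 = -9 - 90 = -99)
k(r) + H = (1 - ½*(-61)) - 99 = (1 + 61/2) - 99 = 63/2 - 99 = -135/2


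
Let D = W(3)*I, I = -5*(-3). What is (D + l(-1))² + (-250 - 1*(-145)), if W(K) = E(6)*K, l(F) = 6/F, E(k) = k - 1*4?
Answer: 6951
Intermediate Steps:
E(k) = -4 + k (E(k) = k - 4 = -4 + k)
W(K) = 2*K (W(K) = (-4 + 6)*K = 2*K)
I = 15
D = 90 (D = (2*3)*15 = 6*15 = 90)
(D + l(-1))² + (-250 - 1*(-145)) = (90 + 6/(-1))² + (-250 - 1*(-145)) = (90 + 6*(-1))² + (-250 + 145) = (90 - 6)² - 105 = 84² - 105 = 7056 - 105 = 6951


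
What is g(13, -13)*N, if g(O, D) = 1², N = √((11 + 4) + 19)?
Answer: √34 ≈ 5.8309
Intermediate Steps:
N = √34 (N = √(15 + 19) = √34 ≈ 5.8309)
g(O, D) = 1
g(13, -13)*N = 1*√34 = √34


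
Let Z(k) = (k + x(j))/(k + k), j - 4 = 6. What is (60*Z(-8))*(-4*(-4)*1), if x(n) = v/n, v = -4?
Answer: 504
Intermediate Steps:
j = 10 (j = 4 + 6 = 10)
x(n) = -4/n
Z(k) = (-2/5 + k)/(2*k) (Z(k) = (k - 4/10)/(k + k) = (k - 4*1/10)/((2*k)) = (k - 2/5)*(1/(2*k)) = (-2/5 + k)*(1/(2*k)) = (-2/5 + k)/(2*k))
(60*Z(-8))*(-4*(-4)*1) = (60*((1/10)*(-2 + 5*(-8))/(-8)))*(-4*(-4)*1) = (60*((1/10)*(-1/8)*(-2 - 40)))*(16*1) = (60*((1/10)*(-1/8)*(-42)))*16 = (60*(21/40))*16 = (63/2)*16 = 504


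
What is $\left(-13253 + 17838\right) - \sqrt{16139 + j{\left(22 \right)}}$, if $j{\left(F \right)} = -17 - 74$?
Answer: $4585 - 4 \sqrt{1003} \approx 4458.3$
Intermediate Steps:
$j{\left(F \right)} = -91$
$\left(-13253 + 17838\right) - \sqrt{16139 + j{\left(22 \right)}} = \left(-13253 + 17838\right) - \sqrt{16139 - 91} = 4585 - \sqrt{16048} = 4585 - 4 \sqrt{1003}$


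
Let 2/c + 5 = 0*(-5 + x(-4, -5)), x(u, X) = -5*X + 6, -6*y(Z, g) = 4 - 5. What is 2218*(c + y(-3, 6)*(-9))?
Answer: -21071/5 ≈ -4214.2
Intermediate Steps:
y(Z, g) = ⅙ (y(Z, g) = -(4 - 5)/6 = -⅙*(-1) = ⅙)
x(u, X) = 6 - 5*X
c = -⅖ (c = 2/(-5 + 0*(-5 + (6 - 5*(-5)))) = 2/(-5 + 0*(-5 + (6 + 25))) = 2/(-5 + 0*(-5 + 31)) = 2/(-5 + 0*26) = 2/(-5 + 0) = 2/(-5) = 2*(-⅕) = -⅖ ≈ -0.40000)
2218*(c + y(-3, 6)*(-9)) = 2218*(-⅖ + (⅙)*(-9)) = 2218*(-⅖ - 3/2) = 2218*(-19/10) = -21071/5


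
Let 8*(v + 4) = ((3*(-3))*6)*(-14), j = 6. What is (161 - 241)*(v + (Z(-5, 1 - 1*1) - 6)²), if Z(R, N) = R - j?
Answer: -30360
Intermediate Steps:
v = 181/2 (v = -4 + (((3*(-3))*6)*(-14))/8 = -4 + (-9*6*(-14))/8 = -4 + (-54*(-14))/8 = -4 + (⅛)*756 = -4 + 189/2 = 181/2 ≈ 90.500)
Z(R, N) = -6 + R (Z(R, N) = R - 1*6 = R - 6 = -6 + R)
(161 - 241)*(v + (Z(-5, 1 - 1*1) - 6)²) = (161 - 241)*(181/2 + ((-6 - 5) - 6)²) = -80*(181/2 + (-11 - 6)²) = -80*(181/2 + (-17)²) = -80*(181/2 + 289) = -80*759/2 = -30360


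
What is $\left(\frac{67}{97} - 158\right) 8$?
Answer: $- \frac{122072}{97} \approx -1258.5$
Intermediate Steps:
$\left(\frac{67}{97} - 158\right) 8 = \left(- \frac{15259}{97}\right) 8 = - \frac{122072}{97}$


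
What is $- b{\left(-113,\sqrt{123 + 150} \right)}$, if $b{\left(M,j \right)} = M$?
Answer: $113$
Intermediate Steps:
$- b{\left(-113,\sqrt{123 + 150} \right)} = \left(-1\right) \left(-113\right) = 113$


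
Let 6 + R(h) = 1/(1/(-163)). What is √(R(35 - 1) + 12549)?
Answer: 2*√3095 ≈ 111.27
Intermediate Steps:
R(h) = -169 (R(h) = -6 + 1/(1/(-163)) = -6 + 1/(-1/163) = -6 - 163 = -169)
√(R(35 - 1) + 12549) = √(-169 + 12549) = √12380 = 2*√3095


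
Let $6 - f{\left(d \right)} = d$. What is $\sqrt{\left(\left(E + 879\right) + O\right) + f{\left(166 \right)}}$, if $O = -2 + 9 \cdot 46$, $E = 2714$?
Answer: $\sqrt{3845} \approx 62.008$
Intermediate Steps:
$O = 412$ ($O = -2 + 414 = 412$)
$f{\left(d \right)} = 6 - d$
$\sqrt{\left(\left(E + 879\right) + O\right) + f{\left(166 \right)}} = \sqrt{\left(\left(2714 + 879\right) + 412\right) + \left(6 - 166\right)} = \sqrt{\left(3593 + 412\right) + \left(6 - 166\right)} = \sqrt{4005 - 160} = \sqrt{3845}$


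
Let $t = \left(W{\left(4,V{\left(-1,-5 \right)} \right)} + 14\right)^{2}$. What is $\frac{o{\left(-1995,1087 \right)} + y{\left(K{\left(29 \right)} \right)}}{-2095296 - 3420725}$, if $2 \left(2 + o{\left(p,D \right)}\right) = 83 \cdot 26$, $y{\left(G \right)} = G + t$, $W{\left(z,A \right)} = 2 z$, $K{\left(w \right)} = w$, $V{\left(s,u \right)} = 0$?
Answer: $- \frac{1590}{5516021} \approx -0.00028825$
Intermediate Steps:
$t = 484$ ($t = \left(2 \cdot 4 + 14\right)^{2} = \left(8 + 14\right)^{2} = 22^{2} = 484$)
$y{\left(G \right)} = 484 + G$ ($y{\left(G \right)} = G + 484 = 484 + G$)
$o{\left(p,D \right)} = 1077$ ($o{\left(p,D \right)} = -2 + \frac{83 \cdot 26}{2} = -2 + \frac{1}{2} \cdot 2158 = -2 + 1079 = 1077$)
$\frac{o{\left(-1995,1087 \right)} + y{\left(K{\left(29 \right)} \right)}}{-2095296 - 3420725} = \frac{1077 + \left(484 + 29\right)}{-2095296 - 3420725} = \frac{1077 + 513}{-5516021} = 1590 \left(- \frac{1}{5516021}\right) = - \frac{1590}{5516021}$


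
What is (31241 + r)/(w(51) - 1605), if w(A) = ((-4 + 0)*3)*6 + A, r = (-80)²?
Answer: -12547/542 ≈ -23.149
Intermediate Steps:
r = 6400
w(A) = -72 + A (w(A) = -4*3*6 + A = -12*6 + A = -72 + A)
(31241 + r)/(w(51) - 1605) = (31241 + 6400)/((-72 + 51) - 1605) = 37641/(-21 - 1605) = 37641/(-1626) = 37641*(-1/1626) = -12547/542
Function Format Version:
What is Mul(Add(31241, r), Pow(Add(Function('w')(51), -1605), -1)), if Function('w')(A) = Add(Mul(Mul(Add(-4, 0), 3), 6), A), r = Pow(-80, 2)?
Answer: Rational(-12547, 542) ≈ -23.149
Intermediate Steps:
r = 6400
Function('w')(A) = Add(-72, A) (Function('w')(A) = Add(Mul(Mul(-4, 3), 6), A) = Add(Mul(-12, 6), A) = Add(-72, A))
Mul(Add(31241, r), Pow(Add(Function('w')(51), -1605), -1)) = Mul(Add(31241, 6400), Pow(Add(Add(-72, 51), -1605), -1)) = Mul(37641, Pow(Add(-21, -1605), -1)) = Mul(37641, Pow(-1626, -1)) = Mul(37641, Rational(-1, 1626)) = Rational(-12547, 542)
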